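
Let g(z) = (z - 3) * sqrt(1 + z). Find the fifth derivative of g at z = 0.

-465/32

Multiply each power in the prefactor through the base expansion.
From the series, [z^5] g = -31/256; multiply by 5! = 120 to get -465/32.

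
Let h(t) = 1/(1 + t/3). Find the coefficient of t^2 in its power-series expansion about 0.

1/9

[t^0] = 1;  [t^1] = -1/3;  [t^2] = 1/9.
So c_2 = h′′(0)/2! = 1/9.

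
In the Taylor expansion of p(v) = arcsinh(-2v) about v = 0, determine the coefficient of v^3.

Apply the Taylor formula c_k = f^(k)(a)/k!.
p(0) = 0
p′(0) = -2
p′′(0) = 0
p′′′(0) = 8
So c_3 = p′′′(0)/3! = 4/3.

4/3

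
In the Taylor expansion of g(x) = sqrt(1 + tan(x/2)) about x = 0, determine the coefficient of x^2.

-1/32

Compose series: expand the inner function first, then feed it into the outer expansion.
g(0) = 1
g′(0) = 1/4
g′′(0) = -1/16
So c_2 = g′′(0)/2! = -1/32.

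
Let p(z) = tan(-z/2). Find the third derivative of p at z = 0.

-1/4

The coefficient of z^3 in the expansion is -1/24, so p′′′(0) = 3! * (-1/24) = -1/4.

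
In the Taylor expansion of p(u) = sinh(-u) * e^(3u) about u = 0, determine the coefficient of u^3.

-14/3

Multiply the two series term by term and collect like powers.
[u^0] = 0;  [u^1] = -1;  [u^2] = -3;  [u^3] = -14/3.
So c_3 = p′′′(0)/3! = -14/3.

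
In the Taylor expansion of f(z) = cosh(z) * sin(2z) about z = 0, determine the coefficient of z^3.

Expand each factor separately, then convolve coefficients.
f(0) = 0
f′(0) = 2
f′′(0) = 0
f′′′(0) = -2
So c_3 = f′′′(0)/3! = -1/3.

-1/3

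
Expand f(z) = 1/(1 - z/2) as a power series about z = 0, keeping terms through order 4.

z^4/16 + z^3/8 + z^2/4 + z/2 + 1

f(0) = 1
f′(0) = 1/2
f′′(0) = 1/2
f′′′(0) = 3/4
f^(4)(0) = 3/2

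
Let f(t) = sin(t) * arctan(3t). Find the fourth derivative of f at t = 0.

Expand each factor separately, then convolve coefficients.
From the series, [t^4] f = -19/2; multiply by 4! = 24 to get -228.

-228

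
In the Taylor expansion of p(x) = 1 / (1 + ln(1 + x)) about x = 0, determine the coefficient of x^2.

3/2

Expand as Σ (-1)^k u^k with u equal to the inner function's series.
p(0) = 1
p′(0) = -1
p′′(0) = 3
So c_2 = p′′(0)/2! = 3/2.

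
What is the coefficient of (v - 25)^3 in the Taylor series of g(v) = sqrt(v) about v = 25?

[(v - 25)^0] = 5;  [(v - 25)^1] = 1/10;  [(v - 25)^2] = -1/1000;  [(v - 25)^3] = 1/50000.
So c_3 = g′′′(25)/3! = 1/50000.

1/50000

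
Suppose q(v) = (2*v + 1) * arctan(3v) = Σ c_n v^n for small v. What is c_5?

Multiply each power in the prefactor through the base expansion.

243/5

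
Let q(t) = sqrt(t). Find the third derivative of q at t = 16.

3/8192

The coefficient of (t - 16)^3 in the expansion is 1/16384, so q′′′(16) = 3! * (1/16384) = 3/8192.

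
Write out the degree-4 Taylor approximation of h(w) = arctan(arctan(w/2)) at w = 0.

-w^3/12 + w/2

Plug the Maclaurin series of the inner function into that of the outer and collect terms.
h(0) = 0
h′(0) = 1/2
h′′(0) = 0
h′′′(0) = -1/2
h^(4)(0) = 0
The Taylor polynomial is Σ h^(k)(0)/k! · w^k.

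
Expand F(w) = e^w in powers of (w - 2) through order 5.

(w - 2)^5*e^(2)/120 + (w - 2)^4*e^(2)/24 + (w - 2)^3*e^(2)/6 + (w - 2)^2*e^(2)/2 + (w - 2)*e^(2) + e^(2)

[(w - 2)^0] = e^(2);  [(w - 2)^1] = e^(2);  [(w - 2)^2] = e^(2)/2;  [(w - 2)^3] = e^(2)/6;  [(w - 2)^4] = e^(2)/24;  [(w - 2)^5] = e^(2)/120.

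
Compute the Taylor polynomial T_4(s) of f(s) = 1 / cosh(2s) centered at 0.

Invert the denominator's series and multiply.
f(0) = 1
f′(0) = 0
f′′(0) = -4
f′′′(0) = 0
f^(4)(0) = 80
Then c_k = f^(k)(0)/k! gives each Taylor coefficient.

10*s^4/3 - 2*s^2 + 1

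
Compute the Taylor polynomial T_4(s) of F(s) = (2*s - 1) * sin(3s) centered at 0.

Distribute the polynomial across the series and collect like powers.
[s^0] = 0;  [s^1] = -3;  [s^2] = 6;  [s^3] = 9/2;  [s^4] = -9.

-9*s^4 + 9*s^3/2 + 6*s^2 - 3*s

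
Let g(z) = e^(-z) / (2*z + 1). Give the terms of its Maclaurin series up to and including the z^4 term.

211*z^4/8 - 79*z^3/6 + 13*z^2/2 - 3*z + 1

Use 1/(1 - r) = Σ r^k on the denominator, then take the Cauchy product.
g(0) = 1
g′(0) = -3
g′′(0) = 13
g′′′(0) = -79
g^(4)(0) = 633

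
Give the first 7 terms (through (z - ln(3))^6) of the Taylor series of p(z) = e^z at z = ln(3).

p(ln(3)) = 3
p′(ln(3)) = 3
p′′(ln(3)) = 3
p′′′(ln(3)) = 3
p^(4)(ln(3)) = 3
p^(5)(ln(3)) = 3
p^(6)(ln(3)) = 3
Dividing each by k! gives the coefficients c_0, ..., c_6.

(z - ln(3))^6/240 + (z - ln(3))^5/40 + (z - ln(3))^4/8 + (z - ln(3))^3/2 + 3*(z - ln(3))^2/2 + 3*(z - ln(3)) + 3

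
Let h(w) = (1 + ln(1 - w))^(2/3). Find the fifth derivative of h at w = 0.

Plug the Maclaurin series of the inner function into that of the outer and collect terms.
From the series, [w^5] h = -2837/7290; multiply by 5! = 120 to get -11348/243.

-11348/243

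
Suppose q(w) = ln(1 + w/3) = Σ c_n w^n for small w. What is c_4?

-1/324

Compute the successive derivatives at the expansion point and divide by k!.
q(0) = 0
q′(0) = 1/3
q′′(0) = -1/9
q′′′(0) = 2/27
q^(4)(0) = -2/27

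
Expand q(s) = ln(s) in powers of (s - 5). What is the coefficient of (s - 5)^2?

-1/50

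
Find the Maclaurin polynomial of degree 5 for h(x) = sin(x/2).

x^5/3840 - x^3/48 + x/2

h(0) = 0
h′(0) = 1/2
h′′(0) = 0
h′′′(0) = -1/8
h^(4)(0) = 0
h^(5)(0) = 1/32
Then c_k = h^(k)(0)/k! gives each Taylor coefficient.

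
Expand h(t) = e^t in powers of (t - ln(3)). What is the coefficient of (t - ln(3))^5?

1/40

Differentiate repeatedly and evaluate at the center.
h(ln(3)) = 3
h′(ln(3)) = 3
h′′(ln(3)) = 3
h′′′(ln(3)) = 3
h^(4)(ln(3)) = 3
h^(5)(ln(3)) = 3
So c_5 = h^(5)(ln(3))/5! = 1/40.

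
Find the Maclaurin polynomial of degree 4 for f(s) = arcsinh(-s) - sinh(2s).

-7*s^3/6 - 3*s

Combine the two series term by term.
[s^0] = 0;  [s^1] = -3;  [s^2] = 0;  [s^3] = -7/6;  [s^4] = 0.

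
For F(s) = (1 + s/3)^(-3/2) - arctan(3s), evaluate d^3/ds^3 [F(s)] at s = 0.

3853/72

Expand each term separately and add.
From the series, [s^3] F = 3853/432; multiply by 3! = 6 to get 3853/72.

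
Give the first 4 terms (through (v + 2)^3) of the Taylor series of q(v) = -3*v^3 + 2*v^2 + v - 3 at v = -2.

-3*(v + 2)^3 + 20*(v + 2)^2 - 43*(v + 2) + 27

[(v + 2)^0] = 27;  [(v + 2)^1] = -43;  [(v + 2)^2] = 20;  [(v + 2)^3] = -3.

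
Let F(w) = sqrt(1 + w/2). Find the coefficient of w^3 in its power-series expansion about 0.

1/128

Apply the Taylor formula c_k = f^(k)(a)/k!.
F(0) = 1
F′(0) = 1/4
F′′(0) = -1/16
F′′′(0) = 3/64
So c_3 = F′′′(0)/3! = 1/128.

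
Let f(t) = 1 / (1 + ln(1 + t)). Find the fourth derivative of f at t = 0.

Expand as Σ (-1)^k u^k with u equal to the inner function's series.
The coefficient of t^4 in the expansion is 11/3, so f^(4)(0) = 4! * (11/3) = 88.

88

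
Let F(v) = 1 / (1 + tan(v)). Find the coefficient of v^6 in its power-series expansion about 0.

122/45

Write 1/(1+u) = 1 - u + u^2 - u^3 + ... and substitute the series for u.
F(0) = 1
F′(0) = -1
F′′(0) = 2
F′′′(0) = -8
F^(4)(0) = 40
F^(5)(0) = -256
F^(6)(0) = 1952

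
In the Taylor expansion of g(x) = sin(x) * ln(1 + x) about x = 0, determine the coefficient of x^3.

-1/2

Write out both Maclaurin series and multiply, keeping only the needed powers.
g(0) = 0
g′(0) = 0
g′′(0) = 2
g′′′(0) = -3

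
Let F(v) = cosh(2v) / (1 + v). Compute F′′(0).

Multiply the two series term by term and collect like powers.
The coefficient of v^2 in the expansion is 3, so F′′(0) = 2! * (3) = 6.

6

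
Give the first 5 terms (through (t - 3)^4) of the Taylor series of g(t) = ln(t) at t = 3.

g(3) = ln(3)
g′(3) = 1/3
g′′(3) = -1/9
g′′′(3) = 2/27
g^(4)(3) = -2/27

-(t - 3)^4/324 + (t - 3)^3/81 - (t - 3)^2/18 + (t - 3)/3 + ln(3)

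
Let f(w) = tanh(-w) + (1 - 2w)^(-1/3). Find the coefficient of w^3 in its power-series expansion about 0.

Add the two expansions coefficient-wise.
[w^0] = 1;  [w^1] = -1/3;  [w^2] = 8/9;  [w^3] = 139/81.
So c_3 = f′′′(0)/3! = 139/81.

139/81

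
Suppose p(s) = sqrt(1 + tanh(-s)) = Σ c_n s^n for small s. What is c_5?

-121/3840

Compose series: expand the inner function first, then feed it into the outer expansion.
[s^0] = 1;  [s^1] = -1/2;  [s^2] = -1/8;  [s^3] = 5/48;  [s^4] = 17/384;  [s^5] = -121/3840.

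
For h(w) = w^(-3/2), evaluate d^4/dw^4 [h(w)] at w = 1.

The coefficient of (w - 1)^4 in the expansion is 315/128, so h^(4)(1) = 4! * (315/128) = 945/16.

945/16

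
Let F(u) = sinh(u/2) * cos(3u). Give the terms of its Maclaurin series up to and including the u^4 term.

-107*u^3/48 + u/2

Write out both Maclaurin series and multiply, keeping only the needed powers.
F(0) = 0
F′(0) = 1/2
F′′(0) = 0
F′′′(0) = -107/8
F^(4)(0) = 0
The Taylor polynomial is Σ F^(k)(0)/k! · u^k.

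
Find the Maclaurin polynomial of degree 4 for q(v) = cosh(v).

v^4/24 + v^2/2 + 1

Use the known series and substitute for the argument.
q(0) = 1
q′(0) = 0
q′′(0) = 1
q′′′(0) = 0
q^(4)(0) = 1
Dividing each by k! gives the coefficients c_0, ..., c_4.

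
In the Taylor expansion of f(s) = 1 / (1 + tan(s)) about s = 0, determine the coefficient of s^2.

Write 1/(1+u) = 1 - u + u^2 - u^3 + ... and substitute the series for u.
f(0) = 1
f′(0) = -1
f′′(0) = 2

1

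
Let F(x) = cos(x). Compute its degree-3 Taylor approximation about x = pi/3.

Compute the successive derivatives at the expansion point and divide by k!.
F(pi/3) = 1/2
F′(pi/3) = -sqrt(3)/2
F′′(pi/3) = -1/2
F′′′(pi/3) = sqrt(3)/2

sqrt(3)*(x - pi/3)^3/12 - (x - pi/3)^2/4 - sqrt(3)*(x - pi/3)/2 + 1/2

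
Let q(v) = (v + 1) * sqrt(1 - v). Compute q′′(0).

-5/4

Distribute the polynomial across the series and collect like powers.
The coefficient of v^2 in the expansion is -5/8, so q′′(0) = 2! * (-5/8) = -5/4.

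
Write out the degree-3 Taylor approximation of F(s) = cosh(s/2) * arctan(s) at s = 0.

-5*s^3/24 + s

Write out both Maclaurin series and multiply, keeping only the needed powers.
F(0) = 0
F′(0) = 1
F′′(0) = 0
F′′′(0) = -5/4
Dividing each by k! gives the coefficients c_0, ..., c_3.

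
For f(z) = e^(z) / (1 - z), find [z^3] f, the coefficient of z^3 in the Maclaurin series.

Expand each factor separately, then convolve coefficients.
f(0) = 1
f′(0) = 2
f′′(0) = 5
f′′′(0) = 16

8/3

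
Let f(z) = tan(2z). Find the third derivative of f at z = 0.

Use the known series and substitute for the argument.
The coefficient of z^3 in the expansion is 8/3, so f′′′(0) = 3! * (8/3) = 16.

16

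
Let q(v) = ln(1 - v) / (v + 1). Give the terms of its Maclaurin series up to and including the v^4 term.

Multiply the numerator's expansion by the denominator's geometric series.
q(0) = 0
q′(0) = -1
q′′(0) = 1
q′′′(0) = -5
q^(4)(0) = 14

7*v^4/12 - 5*v^3/6 + v^2/2 - v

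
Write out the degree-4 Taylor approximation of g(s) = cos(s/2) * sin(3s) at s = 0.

Take the Cauchy product of the two expansions.
g(0) = 0
g′(0) = 3
g′′(0) = 0
g′′′(0) = -117/4
g^(4)(0) = 0

-39*s^3/8 + 3*s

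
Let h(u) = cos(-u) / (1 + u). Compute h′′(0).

Take the Cauchy product of the two expansions.
From the series, [u^2] h = 1/2; multiply by 2! = 2 to get 1.

1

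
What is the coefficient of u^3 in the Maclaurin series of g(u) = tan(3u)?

g(0) = 0
g′(0) = 3
g′′(0) = 0
g′′′(0) = 54

9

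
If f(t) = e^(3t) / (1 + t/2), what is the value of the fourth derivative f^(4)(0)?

93/2

Write out both Maclaurin series and multiply, keeping only the needed powers.
The coefficient of t^4 in the expansion is 31/16, so f^(4)(0) = 4! * (31/16) = 93/2.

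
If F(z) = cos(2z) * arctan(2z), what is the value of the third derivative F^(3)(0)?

Take the Cauchy product of the two expansions.
From the series, [z^3] F = -20/3; multiply by 3! = 6 to get -40.

-40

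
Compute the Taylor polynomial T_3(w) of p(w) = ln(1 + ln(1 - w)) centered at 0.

-7*w^3/6 - w^2 - w

Let u equal the inner series; expand the outer function in u and truncate.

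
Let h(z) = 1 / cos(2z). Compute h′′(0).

4

Invert the denominator's series and multiply.
From the series, [z^2] h = 2; multiply by 2! = 2 to get 4.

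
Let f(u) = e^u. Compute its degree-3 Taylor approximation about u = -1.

(u + 1)^3*e^(-1)/6 + (u + 1)^2*e^(-1)/2 + (u + 1)*e^(-1) + e^(-1)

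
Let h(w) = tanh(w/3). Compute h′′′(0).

-2/27

From the series, [w^3] h = -1/81; multiply by 3! = 6 to get -2/27.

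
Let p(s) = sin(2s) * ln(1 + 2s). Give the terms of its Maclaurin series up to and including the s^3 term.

-4*s^3 + 4*s^2

Multiply the two series term by term and collect like powers.
p(0) = 0
p′(0) = 0
p′′(0) = 8
p′′′(0) = -24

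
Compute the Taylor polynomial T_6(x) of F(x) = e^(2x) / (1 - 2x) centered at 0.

Take the Cauchy product of the two expansions.
[x^0] = 1;  [x^1] = 4;  [x^2] = 10;  [x^3] = 64/3;  [x^4] = 130/3;  [x^5] = 1304/15;  [x^6] = 7828/45.

7828*x^6/45 + 1304*x^5/15 + 130*x^4/3 + 64*x^3/3 + 10*x^2 + 4*x + 1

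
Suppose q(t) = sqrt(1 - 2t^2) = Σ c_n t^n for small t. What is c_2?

-1

q(0) = 1
q′(0) = 0
q′′(0) = -2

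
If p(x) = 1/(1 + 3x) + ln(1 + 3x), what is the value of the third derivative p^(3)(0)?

Combine the two series term by term.
The coefficient of x^3 in the expansion is -18, so p′′′(0) = 3! * (-18) = -108.

-108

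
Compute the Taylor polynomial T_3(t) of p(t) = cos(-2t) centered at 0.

1 - 2*t^2

p(0) = 1
p′(0) = 0
p′′(0) = -4
p′′′(0) = 0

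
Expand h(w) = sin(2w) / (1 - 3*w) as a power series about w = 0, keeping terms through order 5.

Multiply the numerator's expansion by the denominator's geometric series.
[w^0] = 0;  [w^1] = 2;  [w^2] = 6;  [w^3] = 50/3;  [w^4] = 50;  [w^5] = 2254/15.

2254*w^5/15 + 50*w^4 + 50*w^3/3 + 6*w^2 + 2*w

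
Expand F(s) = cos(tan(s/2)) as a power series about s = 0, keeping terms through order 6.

-97*s^6/46080 - 7*s^4/384 - s^2/8 + 1

Let u equal the inner series; expand the outer function in u and truncate.
F(0) = 1
F′(0) = 0
F′′(0) = -1/4
F′′′(0) = 0
F^(4)(0) = -7/16
F^(5)(0) = 0
F^(6)(0) = -97/64
Dividing each by k! gives the coefficients c_0, ..., c_6.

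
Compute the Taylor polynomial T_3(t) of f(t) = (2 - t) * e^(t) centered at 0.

-t^3/6 + t + 2

Multiply each power in the prefactor through the base expansion.
f(0) = 2
f′(0) = 1
f′′(0) = 0
f′′′(0) = -1
Then c_k = f^(k)(0)/k! gives each Taylor coefficient.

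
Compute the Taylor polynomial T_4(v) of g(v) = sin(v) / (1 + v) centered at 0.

-5*v^4/6 + 5*v^3/6 - v^2 + v

Multiply the two series term by term and collect like powers.
[v^0] = 0;  [v^1] = 1;  [v^2] = -1;  [v^3] = 5/6;  [v^4] = -5/6.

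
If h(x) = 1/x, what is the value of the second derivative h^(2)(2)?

Compute the successive derivatives at the expansion point and divide by k!.
The coefficient of (x - 2)^2 in the expansion is 1/8, so h′′(2) = 2! * (1/8) = 1/4.

1/4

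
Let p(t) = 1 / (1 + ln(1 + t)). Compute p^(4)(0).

88

Use the geometric series for the reciprocal, then substitute.
The coefficient of t^4 in the expansion is 11/3, so p^(4)(0) = 4! * (11/3) = 88.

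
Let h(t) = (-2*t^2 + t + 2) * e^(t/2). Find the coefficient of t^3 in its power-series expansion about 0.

Shift and add copies of the series according to the polynomial's terms.
h(0) = 2
h′(0) = 2
h′′(0) = -5/2
h′′′(0) = -5
Then c_k = h^(k)(0)/k! gives each Taylor coefficient.

-5/6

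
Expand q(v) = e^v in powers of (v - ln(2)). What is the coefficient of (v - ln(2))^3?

Use the known series and substitute for the argument.
[(v - ln(2))^0] = 2;  [(v - ln(2))^1] = 2;  [(v - ln(2))^2] = 1;  [(v - ln(2))^3] = 1/3.

1/3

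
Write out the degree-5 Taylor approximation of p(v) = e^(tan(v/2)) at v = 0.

Substitute the inner expansion into the outer series and collect powers.
p(0) = 1
p′(0) = 1/2
p′′(0) = 1/4
p′′′(0) = 3/8
p^(4)(0) = 9/16
p^(5)(0) = 37/32
Dividing each by k! gives the coefficients c_0, ..., c_5.

37*v^5/3840 + 3*v^4/128 + v^3/16 + v^2/8 + v/2 + 1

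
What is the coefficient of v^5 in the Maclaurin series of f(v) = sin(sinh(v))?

-1/15

Substitute the inner expansion into the outer series and collect powers.
f(0) = 0
f′(0) = 1
f′′(0) = 0
f′′′(0) = 0
f^(4)(0) = 0
f^(5)(0) = -8
Dividing each by k! gives the coefficients c_0, ..., c_5.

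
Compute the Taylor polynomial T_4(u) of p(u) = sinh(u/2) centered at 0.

u^3/48 + u/2

p(0) = 0
p′(0) = 1/2
p′′(0) = 0
p′′′(0) = 1/8
p^(4)(0) = 0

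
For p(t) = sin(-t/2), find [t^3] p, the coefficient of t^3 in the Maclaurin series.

[t^0] = 0;  [t^1] = -1/2;  [t^2] = 0;  [t^3] = 1/48.

1/48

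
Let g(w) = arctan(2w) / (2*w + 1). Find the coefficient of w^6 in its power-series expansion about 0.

-832/15

Expand 1/(denominator) as a geometric series and multiply by the numerator's series.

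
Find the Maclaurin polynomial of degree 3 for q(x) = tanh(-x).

x^3/3 - x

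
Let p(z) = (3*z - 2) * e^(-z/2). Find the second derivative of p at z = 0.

-7/2

Distribute the polynomial across the series and collect like powers.
From the series, [z^2] p = -7/4; multiply by 2! = 2 to get -7/2.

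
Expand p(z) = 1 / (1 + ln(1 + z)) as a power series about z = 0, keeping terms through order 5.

Write 1/(1+u) = 1 - u + u^2 - u^3 + ... and substitute the series for u.
[z^0] = 1;  [z^1] = -1;  [z^2] = 3/2;  [z^3] = -7/3;  [z^4] = 11/3;  [z^5] = -347/60.

-347*z^5/60 + 11*z^4/3 - 7*z^3/3 + 3*z^2/2 - z + 1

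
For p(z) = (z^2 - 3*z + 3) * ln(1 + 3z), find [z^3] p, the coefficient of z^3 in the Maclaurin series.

Shift and add copies of the series according to the polynomial's terms.
p(0) = 0
p′(0) = 9
p′′(0) = -45
p′′′(0) = 261
Then c_k = p^(k)(0)/k! gives each Taylor coefficient.

87/2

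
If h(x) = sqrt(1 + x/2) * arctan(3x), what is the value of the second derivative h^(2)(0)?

Write out both Maclaurin series and multiply, keeping only the needed powers.
The coefficient of x^2 in the expansion is 3/4, so h′′(0) = 2! * (3/4) = 3/2.

3/2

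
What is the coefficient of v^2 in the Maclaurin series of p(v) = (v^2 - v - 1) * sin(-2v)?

2

Shift and add copies of the series according to the polynomial's terms.
[v^0] = 0;  [v^1] = 2;  [v^2] = 2.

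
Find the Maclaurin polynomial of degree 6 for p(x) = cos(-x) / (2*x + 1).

Multiply the numerator's expansion by the denominator's geometric series.
p(0) = 1
p′(0) = -2
p′′(0) = 7
p′′′(0) = -42
p^(4)(0) = 337
p^(5)(0) = -3370
p^(6)(0) = 40439

40439*x^6/720 - 337*x^5/12 + 337*x^4/24 - 7*x^3 + 7*x^2/2 - 2*x + 1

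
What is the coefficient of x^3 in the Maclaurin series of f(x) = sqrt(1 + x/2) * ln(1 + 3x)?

249/32

Take the Cauchy product of the two expansions.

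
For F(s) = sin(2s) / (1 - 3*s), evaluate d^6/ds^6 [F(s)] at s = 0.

Multiply the numerator's expansion by the denominator's geometric series.
The coefficient of s^6 in the expansion is 2254/5, so F^(6)(0) = 6! * (2254/5) = 324576.

324576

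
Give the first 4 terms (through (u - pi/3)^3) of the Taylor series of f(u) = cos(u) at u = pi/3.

f(pi/3) = 1/2
f′(pi/3) = -sqrt(3)/2
f′′(pi/3) = -1/2
f′′′(pi/3) = sqrt(3)/2

sqrt(3)*(u - pi/3)^3/12 - (u - pi/3)^2/4 - sqrt(3)*(u - pi/3)/2 + 1/2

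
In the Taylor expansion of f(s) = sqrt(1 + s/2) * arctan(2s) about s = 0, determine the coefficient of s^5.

99509/15360

Take the Cauchy product of the two expansions.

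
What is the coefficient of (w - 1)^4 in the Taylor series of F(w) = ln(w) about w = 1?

-1/4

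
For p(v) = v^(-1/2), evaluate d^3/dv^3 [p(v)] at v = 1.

From the series, [(v - 1)^3] p = -5/16; multiply by 3! = 6 to get -15/8.

-15/8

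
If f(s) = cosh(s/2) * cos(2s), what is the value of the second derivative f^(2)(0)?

Multiply the two series term by term and collect like powers.
From the series, [s^2] f = -15/8; multiply by 2! = 2 to get -15/4.

-15/4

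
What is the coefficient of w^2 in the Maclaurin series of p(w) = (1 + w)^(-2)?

Differentiate repeatedly and evaluate at the center.
p(0) = 1
p′(0) = -2
p′′(0) = 6
Then c_k = p^(k)(0)/k! gives each Taylor coefficient.

3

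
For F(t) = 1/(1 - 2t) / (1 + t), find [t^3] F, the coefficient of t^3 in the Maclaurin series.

5

Expand each factor separately, then convolve coefficients.
F(0) = 1
F′(0) = 1
F′′(0) = 6
F′′′(0) = 30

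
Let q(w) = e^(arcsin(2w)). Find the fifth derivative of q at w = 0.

Substitute the inner expansion into the outer series and collect powers.
The coefficient of w^5 in the expansion is 16/3, so q^(5)(0) = 5! * (16/3) = 640.

640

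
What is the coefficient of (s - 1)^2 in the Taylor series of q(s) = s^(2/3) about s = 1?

-1/9

Differentiate repeatedly and evaluate at the center.
q(1) = 1
q′(1) = 2/3
q′′(1) = -2/9
The Taylor polynomial is Σ q^(k)(1)/k! · (s - 1)^k.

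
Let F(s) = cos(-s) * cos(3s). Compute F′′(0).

Take the Cauchy product of the two expansions.
The coefficient of s^2 in the expansion is -5, so F′′(0) = 2! * (-5) = -10.

-10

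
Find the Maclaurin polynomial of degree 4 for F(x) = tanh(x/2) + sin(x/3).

Expand each term separately and add.
F(0) = 0
F′(0) = 5/6
F′′(0) = 0
F′′′(0) = -31/108
F^(4)(0) = 0

-31*x^3/648 + 5*x/6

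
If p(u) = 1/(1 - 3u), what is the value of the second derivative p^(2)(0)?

18

Use the known series and substitute for the argument.
The coefficient of u^2 in the expansion is 9, so p′′(0) = 2! * (9) = 18.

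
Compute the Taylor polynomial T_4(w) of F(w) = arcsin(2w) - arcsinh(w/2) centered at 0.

65*w^3/48 + 3*w/2

Add the two expansions coefficient-wise.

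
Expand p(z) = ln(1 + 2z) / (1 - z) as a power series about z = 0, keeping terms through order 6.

Expand 1/(denominator) as a geometric series and multiply by the numerator's series.
p(0) = 0
p′(0) = 2
p′′(0) = 0
p′′′(0) = 16
p^(4)(0) = -32
p^(5)(0) = 608
p^(6)(0) = -4032
Then c_k = p^(k)(0)/k! gives each Taylor coefficient.

-28*z^6/5 + 76*z^5/15 - 4*z^4/3 + 8*z^3/3 + 2*z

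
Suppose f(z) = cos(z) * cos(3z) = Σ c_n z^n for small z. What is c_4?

Expand each factor separately, then convolve coefficients.
[z^0] = 1;  [z^1] = 0;  [z^2] = -5;  [z^3] = 0;  [z^4] = 17/3.

17/3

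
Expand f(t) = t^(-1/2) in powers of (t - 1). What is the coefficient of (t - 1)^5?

-63/256

f(1) = 1
f′(1) = -1/2
f′′(1) = 3/4
f′′′(1) = -15/8
f^(4)(1) = 105/16
f^(5)(1) = -945/32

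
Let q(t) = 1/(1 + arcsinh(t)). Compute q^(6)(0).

368

Plug the Maclaurin series of the inner function into that of the outer and collect terms.
From the series, [t^6] q = 23/45; multiply by 6! = 720 to get 368.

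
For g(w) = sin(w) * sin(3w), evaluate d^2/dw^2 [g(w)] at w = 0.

6

Expand each factor separately, then convolve coefficients.
The coefficient of w^2 in the expansion is 3, so g′′(0) = 2! * (3) = 6.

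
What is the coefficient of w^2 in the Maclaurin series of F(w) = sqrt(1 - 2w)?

-1/2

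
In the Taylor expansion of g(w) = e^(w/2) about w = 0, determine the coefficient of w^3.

[w^0] = 1;  [w^1] = 1/2;  [w^2] = 1/8;  [w^3] = 1/48.

1/48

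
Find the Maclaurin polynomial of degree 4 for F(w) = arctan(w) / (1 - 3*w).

Use 1/(1 - r) = Σ r^k on the denominator, then take the Cauchy product.
[w^0] = 0;  [w^1] = 1;  [w^2] = 3;  [w^3] = 26/3;  [w^4] = 26.

26*w^4 + 26*w^3/3 + 3*w^2 + w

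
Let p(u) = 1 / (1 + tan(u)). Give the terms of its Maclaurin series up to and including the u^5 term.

Use the geometric series for the reciprocal, then substitute.
[u^0] = 1;  [u^1] = -1;  [u^2] = 1;  [u^3] = -4/3;  [u^4] = 5/3;  [u^5] = -32/15.

-32*u^5/15 + 5*u^4/3 - 4*u^3/3 + u^2 - u + 1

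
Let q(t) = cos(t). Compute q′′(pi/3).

-1/2

From the series, [(t - pi/3)^2] q = -1/4; multiply by 2! = 2 to get -1/2.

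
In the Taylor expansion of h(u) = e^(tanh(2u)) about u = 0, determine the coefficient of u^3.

-4/3

Let u equal the inner series; expand the outer function in u and truncate.
h(0) = 1
h′(0) = 2
h′′(0) = 4
h′′′(0) = -8
The Taylor polynomial is Σ h^(k)(0)/k! · u^k.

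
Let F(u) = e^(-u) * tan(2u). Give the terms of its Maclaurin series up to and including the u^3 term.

11*u^3/3 - 2*u^2 + 2*u

Expand each factor separately, then convolve coefficients.
[u^0] = 0;  [u^1] = 2;  [u^2] = -2;  [u^3] = 11/3.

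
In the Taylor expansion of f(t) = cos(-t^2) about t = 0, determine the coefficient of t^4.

-1/2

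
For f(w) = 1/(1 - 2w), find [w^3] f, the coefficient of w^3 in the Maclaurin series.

[w^0] = 1;  [w^1] = 2;  [w^2] = 4;  [w^3] = 8.

8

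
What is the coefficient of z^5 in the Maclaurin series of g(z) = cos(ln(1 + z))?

1/3

Substitute the inner expansion into the outer series and collect powers.
g(0) = 1
g′(0) = 0
g′′(0) = -1
g′′′(0) = 3
g^(4)(0) = -10
g^(5)(0) = 40
So c_5 = g^(5)(0)/5! = 1/3.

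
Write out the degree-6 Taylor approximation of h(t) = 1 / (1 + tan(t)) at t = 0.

Use the geometric series for the reciprocal, then substitute.
h(0) = 1
h′(0) = -1
h′′(0) = 2
h′′′(0) = -8
h^(4)(0) = 40
h^(5)(0) = -256
h^(6)(0) = 1952
Dividing each by k! gives the coefficients c_0, ..., c_6.

122*t^6/45 - 32*t^5/15 + 5*t^4/3 - 4*t^3/3 + t^2 - t + 1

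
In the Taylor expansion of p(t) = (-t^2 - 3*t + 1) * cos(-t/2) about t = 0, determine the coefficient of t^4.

Distribute the polynomial across the series and collect like powers.

49/384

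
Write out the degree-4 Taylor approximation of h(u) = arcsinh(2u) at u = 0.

Apply the Taylor formula c_k = f^(k)(a)/k!.
[u^0] = 0;  [u^1] = 2;  [u^2] = 0;  [u^3] = -4/3;  [u^4] = 0.

-4*u^3/3 + 2*u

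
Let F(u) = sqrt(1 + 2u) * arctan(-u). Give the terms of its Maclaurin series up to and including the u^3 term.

Multiply the two series term by term and collect like powers.
[u^0] = 0;  [u^1] = -1;  [u^2] = -1;  [u^3] = 5/6.

5*u^3/6 - u^2 - u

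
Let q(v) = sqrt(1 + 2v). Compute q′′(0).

-1

The coefficient of v^2 in the expansion is -1/2, so q′′(0) = 2! * (-1/2) = -1.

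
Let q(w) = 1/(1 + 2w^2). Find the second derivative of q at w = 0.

The coefficient of w^2 in the expansion is -2, so q′′(0) = 2! * (-2) = -4.

-4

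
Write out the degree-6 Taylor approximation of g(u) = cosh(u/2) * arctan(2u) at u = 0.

1943*u^5/320 - 29*u^3/12 + 2*u

Write out both Maclaurin series and multiply, keeping only the needed powers.
g(0) = 0
g′(0) = 2
g′′(0) = 0
g′′′(0) = -29/2
g^(4)(0) = 0
g^(5)(0) = 5829/8
g^(6)(0) = 0
The Taylor polynomial is Σ g^(k)(0)/k! · u^k.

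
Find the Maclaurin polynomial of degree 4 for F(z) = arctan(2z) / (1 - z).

-2*z^4/3 - 2*z^3/3 + 2*z^2 + 2*z

Write out both Maclaurin series and multiply, keeping only the needed powers.
[z^0] = 0;  [z^1] = 2;  [z^2] = 2;  [z^3] = -2/3;  [z^4] = -2/3.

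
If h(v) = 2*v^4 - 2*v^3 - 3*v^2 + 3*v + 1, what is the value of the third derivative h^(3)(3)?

From the series, [(v - 3)^3] h = 22; multiply by 3! = 6 to get 132.

132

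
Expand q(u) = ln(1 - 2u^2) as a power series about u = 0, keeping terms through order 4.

-2*u^4 - 2*u^2

Apply the Taylor formula c_k = f^(k)(a)/k!.
[u^0] = 0;  [u^1] = 0;  [u^2] = -2;  [u^3] = 0;  [u^4] = -2.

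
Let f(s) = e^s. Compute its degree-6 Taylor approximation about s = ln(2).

(s - ln(2))^6/360 + (s - ln(2))^5/60 + (s - ln(2))^4/12 + (s - ln(2))^3/3 + (s - ln(2))^2 + 2*(s - ln(2)) + 2

f(ln(2)) = 2
f′(ln(2)) = 2
f′′(ln(2)) = 2
f′′′(ln(2)) = 2
f^(4)(ln(2)) = 2
f^(5)(ln(2)) = 2
f^(6)(ln(2)) = 2
Dividing each by k! gives the coefficients c_0, ..., c_6.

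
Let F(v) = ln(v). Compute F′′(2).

The coefficient of (v - 2)^2 in the expansion is -1/8, so F′′(2) = 2! * (-1/8) = -1/4.

-1/4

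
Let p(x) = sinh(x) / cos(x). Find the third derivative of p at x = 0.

4

Divide the numerator series by the denominator series (power-series long division).
From the series, [x^3] p = 2/3; multiply by 3! = 6 to get 4.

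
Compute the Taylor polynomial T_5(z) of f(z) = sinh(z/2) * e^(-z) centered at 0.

121*z^5/3840 - 5*z^4/48 + 13*z^3/48 - z^2/2 + z/2

Take the Cauchy product of the two expansions.
f(0) = 0
f′(0) = 1/2
f′′(0) = -1
f′′′(0) = 13/8
f^(4)(0) = -5/2
f^(5)(0) = 121/32
Then c_k = f^(k)(0)/k! gives each Taylor coefficient.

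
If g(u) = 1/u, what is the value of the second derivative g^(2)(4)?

1/32

The coefficient of (u - 4)^2 in the expansion is 1/64, so g′′(4) = 2! * (1/64) = 1/32.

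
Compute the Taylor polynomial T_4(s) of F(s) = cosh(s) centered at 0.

F(0) = 1
F′(0) = 0
F′′(0) = 1
F′′′(0) = 0
F^(4)(0) = 1

s^4/24 + s^2/2 + 1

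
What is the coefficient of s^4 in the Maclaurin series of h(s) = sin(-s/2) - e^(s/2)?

-1/384

Combine the two series term by term.
h(0) = -1
h′(0) = -1
h′′(0) = -1/4
h′′′(0) = 0
h^(4)(0) = -1/16
The Taylor polynomial is Σ h^(k)(0)/k! · s^k.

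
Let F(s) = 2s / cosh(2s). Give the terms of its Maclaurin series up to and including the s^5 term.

Invert the denominator's series and multiply.
F(0) = 0
F′(0) = 2
F′′(0) = 0
F′′′(0) = -24
F^(4)(0) = 0
F^(5)(0) = 800

20*s^5/3 - 4*s^3 + 2*s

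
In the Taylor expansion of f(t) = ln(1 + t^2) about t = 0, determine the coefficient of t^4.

Use the known series and substitute for the argument.
f(0) = 0
f′(0) = 0
f′′(0) = 2
f′′′(0) = 0
f^(4)(0) = -12
Then c_k = f^(k)(0)/k! gives each Taylor coefficient.

-1/2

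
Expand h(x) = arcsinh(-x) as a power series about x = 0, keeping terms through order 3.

x^3/6 - x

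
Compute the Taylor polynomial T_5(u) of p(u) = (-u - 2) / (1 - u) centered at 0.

-3*u^5 - 3*u^4 - 3*u^3 - 3*u^2 - 3*u - 2

Multiply each power in the prefactor through the base expansion.
p(0) = -2
p′(0) = -3
p′′(0) = -6
p′′′(0) = -18
p^(4)(0) = -72
p^(5)(0) = -360
The Taylor polynomial is Σ p^(k)(0)/k! · u^k.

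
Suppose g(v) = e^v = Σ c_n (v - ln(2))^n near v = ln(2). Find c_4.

1/12

c_4 = g^(4)(ln(2))/4! = 1/12.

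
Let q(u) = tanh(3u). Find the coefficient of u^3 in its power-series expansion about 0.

Apply the Taylor formula c_k = f^(k)(a)/k!.
[u^0] = 0;  [u^1] = 3;  [u^2] = 0;  [u^3] = -9.

-9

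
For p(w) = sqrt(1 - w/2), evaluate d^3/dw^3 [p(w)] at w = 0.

-3/64

Differentiate repeatedly and evaluate at the center.
The coefficient of w^3 in the expansion is -1/128, so p′′′(0) = 3! * (-1/128) = -3/64.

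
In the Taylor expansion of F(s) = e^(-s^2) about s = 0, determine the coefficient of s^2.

-1

F(0) = 1
F′(0) = 0
F′′(0) = -2
So c_2 = F′′(0)/2! = -1.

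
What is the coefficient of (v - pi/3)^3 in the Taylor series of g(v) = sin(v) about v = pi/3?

[(v - pi/3)^0] = sqrt(3)/2;  [(v - pi/3)^1] = 1/2;  [(v - pi/3)^2] = -sqrt(3)/4;  [(v - pi/3)^3] = -1/12.
So c_3 = g′′′(pi/3)/3! = -1/12.

-1/12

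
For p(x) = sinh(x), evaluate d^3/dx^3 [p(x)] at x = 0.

The coefficient of x^3 in the expansion is 1/6, so p′′′(0) = 3! * (1/6) = 1.

1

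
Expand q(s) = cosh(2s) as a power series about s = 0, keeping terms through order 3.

2*s^2 + 1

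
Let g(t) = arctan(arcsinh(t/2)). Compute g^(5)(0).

53/32

Substitute the inner expansion into the outer series and collect powers.
The coefficient of t^5 in the expansion is 53/3840, so g^(5)(0) = 5! * (53/3840) = 53/32.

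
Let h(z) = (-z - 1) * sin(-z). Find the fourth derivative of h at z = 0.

-4

Distribute the polynomial across the series and collect like powers.
From the series, [z^4] h = -1/6; multiply by 4! = 24 to get -4.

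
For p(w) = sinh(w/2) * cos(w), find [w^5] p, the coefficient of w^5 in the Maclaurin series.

Expand each factor separately, then convolve coefficients.
p(0) = 0
p′(0) = 1/2
p′′(0) = 0
p′′′(0) = -11/8
p^(4)(0) = 0
p^(5)(0) = 41/32

41/3840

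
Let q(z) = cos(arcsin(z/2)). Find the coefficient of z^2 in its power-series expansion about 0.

-1/8

Let u equal the inner series; expand the outer function in u and truncate.
[z^0] = 1;  [z^1] = 0;  [z^2] = -1/8.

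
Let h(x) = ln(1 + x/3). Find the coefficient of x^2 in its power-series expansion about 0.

[x^0] = 0;  [x^1] = 1/3;  [x^2] = -1/18.
So c_2 = h′′(0)/2! = -1/18.

-1/18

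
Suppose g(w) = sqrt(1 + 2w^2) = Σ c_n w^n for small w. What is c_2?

Compute the successive derivatives at the expansion point and divide by k!.
g(0) = 1
g′(0) = 0
g′′(0) = 2
So c_2 = g′′(0)/2! = 1.

1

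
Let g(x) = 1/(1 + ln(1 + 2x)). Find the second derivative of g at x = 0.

Compose series: expand the inner function first, then feed it into the outer expansion.
From the series, [x^2] g = 6; multiply by 2! = 2 to get 12.

12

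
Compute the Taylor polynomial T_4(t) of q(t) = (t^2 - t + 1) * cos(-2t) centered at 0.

-4*t^4/3 + 2*t^3 - t^2 - t + 1

Multiply each power in the prefactor through the base expansion.
[t^0] = 1;  [t^1] = -1;  [t^2] = -1;  [t^3] = 2;  [t^4] = -4/3.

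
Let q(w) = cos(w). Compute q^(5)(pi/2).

Use the known series and substitute for the argument.
From the series, [(w - pi/2)^5] q = -1/120; multiply by 5! = 120 to get -1.

-1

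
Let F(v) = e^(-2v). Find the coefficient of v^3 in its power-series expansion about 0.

F(0) = 1
F′(0) = -2
F′′(0) = 4
F′′′(0) = -8

-4/3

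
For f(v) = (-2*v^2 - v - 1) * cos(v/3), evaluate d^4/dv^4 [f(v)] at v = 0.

215/81

Multiply each power in the prefactor through the base expansion.
The coefficient of v^4 in the expansion is 3*2^(358/483)*3^(31/161)*5^(374/483)*7^(401/483)/980, so f^(4)(0) = 4! * (3*2^(358/483)*3^(31/161)*5^(374/483)*7^(401/483)/980) = 215/81.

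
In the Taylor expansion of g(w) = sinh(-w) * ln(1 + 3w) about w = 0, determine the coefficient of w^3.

Multiply the two series term by term and collect like powers.
g(0) = 0
g′(0) = 0
g′′(0) = -6
g′′′(0) = 27
So c_3 = g′′′(0)/3! = 9/2.

9/2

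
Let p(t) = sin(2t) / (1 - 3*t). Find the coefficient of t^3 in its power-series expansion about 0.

Use 1/(1 - r) = Σ r^k on the denominator, then take the Cauchy product.
p(0) = 0
p′(0) = 2
p′′(0) = 12
p′′′(0) = 100
So c_3 = p′′′(0)/3! = 50/3.

50/3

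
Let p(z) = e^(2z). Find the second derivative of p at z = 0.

Use the known series and substitute for the argument.
From the series, [z^2] p = 2; multiply by 2! = 2 to get 4.

4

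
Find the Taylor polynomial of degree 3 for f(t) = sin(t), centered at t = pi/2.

[(t - pi/2)^0] = 1;  [(t - pi/2)^1] = 0;  [(t - pi/2)^2] = -1/2;  [(t - pi/2)^3] = 0.

1 - (t - pi/2)^2/2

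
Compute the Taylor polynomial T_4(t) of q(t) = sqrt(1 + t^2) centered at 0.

Compute the successive derivatives at the expansion point and divide by k!.
q(0) = 1
q′(0) = 0
q′′(0) = 1
q′′′(0) = 0
q^(4)(0) = -3
The Taylor polynomial is Σ q^(k)(0)/k! · t^k.

-t^4/8 + t^2/2 + 1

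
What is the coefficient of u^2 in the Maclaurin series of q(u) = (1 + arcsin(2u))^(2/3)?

-4/9

Let u equal the inner series; expand the outer function in u and truncate.
q(0) = 1
q′(0) = 4/3
q′′(0) = -8/9
Dividing each by k! gives the coefficients c_0, ..., c_2.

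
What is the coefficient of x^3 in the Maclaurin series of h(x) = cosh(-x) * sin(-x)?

Expand each factor separately, then convolve coefficients.

-1/3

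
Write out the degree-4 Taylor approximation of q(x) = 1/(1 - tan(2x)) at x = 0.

Substitute the inner expansion into the outer series and collect powers.
[x^0] = 1;  [x^1] = 2;  [x^2] = 4;  [x^3] = 32/3;  [x^4] = 80/3.

80*x^4/3 + 32*x^3/3 + 4*x^2 + 2*x + 1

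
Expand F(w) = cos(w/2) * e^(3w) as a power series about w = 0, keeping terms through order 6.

Write out both Maclaurin series and multiply, keeping only the needed powers.

5551*w^6/9216 + 941*w^5/640 + 1081*w^4/384 + 33*w^3/8 + 35*w^2/8 + 3*w + 1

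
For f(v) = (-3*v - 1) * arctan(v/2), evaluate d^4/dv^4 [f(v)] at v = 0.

3

Distribute the polynomial across the series and collect like powers.
The coefficient of v^4 in the expansion is 1/8, so f^(4)(0) = 4! * (1/8) = 3.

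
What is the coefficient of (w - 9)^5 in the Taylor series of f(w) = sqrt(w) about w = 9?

7/5038848

f(9) = 3
f′(9) = 1/6
f′′(9) = -1/108
f′′′(9) = 1/648
f^(4)(9) = -5/11664
f^(5)(9) = 35/209952
So c_5 = f^(5)(9)/5! = 7/5038848.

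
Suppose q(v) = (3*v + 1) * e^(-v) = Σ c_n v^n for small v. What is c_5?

Distribute the polynomial across the series and collect like powers.
[v^0] = 1;  [v^1] = 2;  [v^2] = -5/2;  [v^3] = 4/3;  [v^4] = -11/24;  [v^5] = 7/60.
So c_5 = q^(5)(0)/5! = 7/60.

7/60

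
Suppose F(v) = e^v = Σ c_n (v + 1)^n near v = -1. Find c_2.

Compute the successive derivatives at the expansion point and divide by k!.
[(v + 1)^0] = e^(-1);  [(v + 1)^1] = e^(-1);  [(v + 1)^2] = e^(-1)/2.

e^(-1)/2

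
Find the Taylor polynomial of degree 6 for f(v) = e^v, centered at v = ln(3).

f(ln(3)) = 3
f′(ln(3)) = 3
f′′(ln(3)) = 3
f′′′(ln(3)) = 3
f^(4)(ln(3)) = 3
f^(5)(ln(3)) = 3
f^(6)(ln(3)) = 3
Then c_k = f^(k)(ln(3))/k! gives each Taylor coefficient.

(v - ln(3))^6/240 + (v - ln(3))^5/40 + (v - ln(3))^4/8 + (v - ln(3))^3/2 + 3*(v - ln(3))^2/2 + 3*(v - ln(3)) + 3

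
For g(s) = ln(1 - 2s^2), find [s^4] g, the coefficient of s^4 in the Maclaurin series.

Apply the Taylor formula c_k = f^(k)(a)/k!.

-2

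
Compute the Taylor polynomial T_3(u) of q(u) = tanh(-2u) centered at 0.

Differentiate repeatedly and evaluate at the center.
q(0) = 0
q′(0) = -2
q′′(0) = 0
q′′′(0) = 16

8*u^3/3 - 2*u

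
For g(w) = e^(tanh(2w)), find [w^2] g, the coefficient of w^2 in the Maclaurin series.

2

Plug the Maclaurin series of the inner function into that of the outer and collect terms.
g(0) = 1
g′(0) = 2
g′′(0) = 4
The Taylor polynomial is Σ g^(k)(0)/k! · w^k.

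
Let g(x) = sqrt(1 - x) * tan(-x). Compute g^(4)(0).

Expand each factor separately, then convolve coefficients.
From the series, [x^4] g = 11/48; multiply by 4! = 24 to get 11/2.

11/2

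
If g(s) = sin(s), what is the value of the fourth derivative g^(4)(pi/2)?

The coefficient of (s - pi/2)^4 in the expansion is 1/24, so g^(4)(pi/2) = 4! * (1/24) = 1.

1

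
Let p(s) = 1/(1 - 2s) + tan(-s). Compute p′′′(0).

Add the two expansions coefficient-wise.
From the series, [s^3] p = 23/3; multiply by 3! = 6 to get 46.

46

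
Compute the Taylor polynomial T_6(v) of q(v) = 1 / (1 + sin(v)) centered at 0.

Expand as Σ (-1)^k u^k with u equal to the inner function's series.
q(0) = 1
q′(0) = -1
q′′(0) = 2
q′′′(0) = -5
q^(4)(0) = 16
q^(5)(0) = -61
q^(6)(0) = 272

17*v^6/45 - 61*v^5/120 + 2*v^4/3 - 5*v^3/6 + v^2 - v + 1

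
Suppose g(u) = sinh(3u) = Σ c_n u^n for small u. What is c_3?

9/2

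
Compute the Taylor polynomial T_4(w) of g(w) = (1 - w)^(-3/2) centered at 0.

315*w^4/128 + 35*w^3/16 + 15*w^2/8 + 3*w/2 + 1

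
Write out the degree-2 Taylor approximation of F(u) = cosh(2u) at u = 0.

2*u^2 + 1

F(0) = 1
F′(0) = 0
F′′(0) = 4
Dividing each by k! gives the coefficients c_0, ..., c_2.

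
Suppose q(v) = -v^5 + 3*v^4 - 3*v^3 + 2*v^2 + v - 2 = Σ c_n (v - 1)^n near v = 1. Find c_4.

q(1) = 0
q′(1) = 3
q′′(1) = 2
q′′′(1) = -6
q^(4)(1) = -48
So c_4 = q^(4)(1)/4! = -2.

-2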